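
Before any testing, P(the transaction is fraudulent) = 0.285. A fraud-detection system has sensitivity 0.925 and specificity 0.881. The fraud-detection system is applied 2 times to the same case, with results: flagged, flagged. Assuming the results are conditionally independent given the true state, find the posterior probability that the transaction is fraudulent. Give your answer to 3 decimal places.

With H the event that the transaction is fraudulent, the joint likelihood of the observed sequence is P(data|H) = 0.925·0.925 = 0.85563 and P(data|¬H) = 0.119·0.119 = 0.014161.
Bayes: P(H|data) = 0.285·0.85563 / (0.285·0.85563 + 0.715·0.014161) = 0.24385/0.25398 = 0.9601.

Posterior P(H) ≈ 0.960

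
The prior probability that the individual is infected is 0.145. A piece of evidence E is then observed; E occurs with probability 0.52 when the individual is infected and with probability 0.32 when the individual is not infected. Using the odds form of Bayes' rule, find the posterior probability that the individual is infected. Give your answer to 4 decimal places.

Prior odds = 0.145/(1−0.145) = 0.16959.
Likelihood ratio for E = 0.52/0.32 = 1.6250.
Posterior odds = prior odds × LR = 0.27558.
Posterior probability = odds/(1+odds) = 0.27558/1.2756 = 0.2160.

Posterior probability ≈ 0.2160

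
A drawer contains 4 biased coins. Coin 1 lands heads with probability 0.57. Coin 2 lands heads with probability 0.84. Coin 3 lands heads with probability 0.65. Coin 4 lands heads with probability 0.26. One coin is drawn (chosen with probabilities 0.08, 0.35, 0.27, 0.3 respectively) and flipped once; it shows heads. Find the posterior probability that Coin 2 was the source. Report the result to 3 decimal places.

Posterior probability ≈ 0.496

P(heads|C1) = 0.57; P(heads|C2) = 0.84; P(heads|C3) = 0.65; P(heads|C4) = 0.26.
Prior × likelihood for each source: 0.08·0.57=0.04560, 0.35·0.84=0.2940, 0.27·0.65=0.1755, 0.3·0.26=0.07800. Summing gives P(heads) = 0.59310.
P(Coin 2 | heads) = 0.2940 / 0.59310 = 0.496.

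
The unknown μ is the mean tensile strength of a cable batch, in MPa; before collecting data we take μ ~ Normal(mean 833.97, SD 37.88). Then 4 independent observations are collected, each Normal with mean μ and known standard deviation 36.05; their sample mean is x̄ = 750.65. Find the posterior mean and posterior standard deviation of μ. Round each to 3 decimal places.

With known σ, the Normal prior is conjugate. Weight on the data is w = (n/σ²)/(n/σ² + 1/τ₀²) = 0.00307786/(0.00307786+0.00069692) = 0.81538.
Posterior mean = w·x̄ + (1−w)·μ₀ = 0.81538·750.65 + 0.18462·833.97 = 766.033. Posterior variance = 1/(0.00307786+0.00069692) = 264.916, so SD = 16.276.

Posterior mean ≈ 766.033; posterior SD ≈ 16.276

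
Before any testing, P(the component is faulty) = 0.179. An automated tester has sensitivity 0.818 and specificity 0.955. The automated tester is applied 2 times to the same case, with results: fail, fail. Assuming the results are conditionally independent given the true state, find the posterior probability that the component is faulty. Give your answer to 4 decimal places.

With H the event that the component is faulty, the joint likelihood of the observed sequence is P(data|H) = 0.818·0.818 = 0.66912 and P(data|¬H) = 0.045·0.045 = 0.0020250.
Bayes: P(H|data) = 0.179·0.66912 / (0.179·0.66912 + 0.821·0.0020250) = 0.11977/0.12144 = 0.9863.

Posterior P(H) ≈ 0.9863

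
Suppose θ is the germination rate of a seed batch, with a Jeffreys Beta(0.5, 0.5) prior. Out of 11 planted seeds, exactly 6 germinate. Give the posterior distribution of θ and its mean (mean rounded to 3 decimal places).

Observing 6 successes and 5 failures updates Beta(0.5, 0.5) by adding the success and failure counts to the two shape parameters: α = 0.5+6 = 6.5, β = 0.5+5 = 5.5.
E[θ | data] = 6.5/(6.5+5.5) = 0.542.

Posterior: Beta(6.5, 5.5); mean ≈ 0.542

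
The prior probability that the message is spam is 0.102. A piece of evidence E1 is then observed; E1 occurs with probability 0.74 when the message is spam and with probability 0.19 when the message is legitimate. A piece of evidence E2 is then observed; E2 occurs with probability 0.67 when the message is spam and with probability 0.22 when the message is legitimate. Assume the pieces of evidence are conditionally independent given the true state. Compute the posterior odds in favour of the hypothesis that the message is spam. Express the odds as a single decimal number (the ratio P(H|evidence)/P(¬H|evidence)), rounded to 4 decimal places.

Prior odds = 0.102/(1−0.102) = 0.11359. In log-odds, ln(0.11359) = -2.1752.
Add log likelihood ratios: ln(3.8947) + ln(3.0455) = 2.4733.
Posterior log-odds = 0.29808, so posterior odds = exp(0.29808) = 1.3473.

Posterior odds ≈ 1.3473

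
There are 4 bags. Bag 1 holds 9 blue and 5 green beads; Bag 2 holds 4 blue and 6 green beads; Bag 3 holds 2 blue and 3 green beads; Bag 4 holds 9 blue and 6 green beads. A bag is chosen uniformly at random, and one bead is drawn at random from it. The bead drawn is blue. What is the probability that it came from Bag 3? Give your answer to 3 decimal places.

Tabulate prior·likelihood by source: [1] prior 0.25, lik 0.6429, product 0.1607; [2] prior 0.25, lik 0.4, product 0.1000; [3] prior 0.25, lik 0.4, product 0.1000; [4] prior 0.25, lik 0.6, product 0.1500.
Normalizing constant = 0.51071; the posterior for Bag 3 is its product over the sum, 0.1000/0.51071 = 0.196.

Posterior probability ≈ 0.196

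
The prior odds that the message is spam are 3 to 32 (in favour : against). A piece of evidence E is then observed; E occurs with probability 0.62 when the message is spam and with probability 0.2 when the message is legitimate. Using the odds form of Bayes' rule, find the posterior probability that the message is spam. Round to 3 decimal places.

Posterior probability ≈ 0.225

Prior odds = 3/32 = 0.093750.
Likelihood ratio for E = 0.62/0.2 = 3.1000.
Posterior odds = prior odds × LR = 0.29062.
Posterior probability = odds/(1+odds) = 0.29062/1.2906 = 0.225.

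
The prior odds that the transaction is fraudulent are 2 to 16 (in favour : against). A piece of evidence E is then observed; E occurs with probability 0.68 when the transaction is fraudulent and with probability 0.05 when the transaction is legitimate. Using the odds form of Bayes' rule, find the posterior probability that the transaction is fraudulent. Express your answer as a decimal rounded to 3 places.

Prior odds = 2/16 = 0.12500.
Likelihood ratio for E = 0.68/0.05 = 13.600.
Posterior odds = prior odds × LR = 1.7000.
Posterior probability = odds/(1+odds) = 1.7000/2.7000 = 0.630.

Posterior probability ≈ 0.630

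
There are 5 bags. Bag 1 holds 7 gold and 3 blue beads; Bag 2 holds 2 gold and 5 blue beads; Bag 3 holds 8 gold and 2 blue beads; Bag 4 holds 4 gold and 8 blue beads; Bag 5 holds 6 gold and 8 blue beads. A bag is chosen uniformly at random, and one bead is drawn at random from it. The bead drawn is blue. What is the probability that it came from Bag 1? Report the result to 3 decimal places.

Posterior probability ≈ 0.122

Tabulate prior·likelihood by source: [1] prior 0.2, lik 0.3, product 0.06000; [2] prior 0.2, lik 0.7143, product 0.1429; [3] prior 0.2, lik 0.2, product 0.04000; [4] prior 0.2, lik 0.6667, product 0.1333; [5] prior 0.2, lik 0.5714, product 0.1143.
Normalizing constant = 0.49048; the posterior for Bag 1 is its product over the sum, 0.06000/0.49048 = 0.122.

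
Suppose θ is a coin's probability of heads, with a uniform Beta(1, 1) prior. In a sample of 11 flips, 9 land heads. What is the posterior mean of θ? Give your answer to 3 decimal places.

Posterior mean ≈ 0.769

Observing 9 successes and 2 failures updates Beta(1, 1) by adding the success and failure counts to the two shape parameters: α = 1+9 = 10, β = 1+2 = 3.
Posterior mean = α/(α+β) = 10/13 = 0.769.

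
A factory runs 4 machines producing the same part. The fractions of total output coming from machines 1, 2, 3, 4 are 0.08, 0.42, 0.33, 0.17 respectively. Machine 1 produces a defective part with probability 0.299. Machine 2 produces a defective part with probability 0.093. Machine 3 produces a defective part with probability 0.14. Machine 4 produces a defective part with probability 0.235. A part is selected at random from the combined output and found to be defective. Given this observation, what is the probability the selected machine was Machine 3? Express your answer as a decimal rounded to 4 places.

P(defective|M1) = 0.299; P(defective|M2) = 0.093; P(defective|M3) = 0.14; P(defective|M4) = 0.235.
Prior × likelihood for each source: 0.08·0.299=0.02392, 0.42·0.093=0.03906, 0.33·0.14=0.04620, 0.17·0.235=0.03995. Summing gives P(defective) = 0.14913.
P(Machine 3 | defective) = 0.04620 / 0.14913 = 0.3098.

Posterior probability ≈ 0.3098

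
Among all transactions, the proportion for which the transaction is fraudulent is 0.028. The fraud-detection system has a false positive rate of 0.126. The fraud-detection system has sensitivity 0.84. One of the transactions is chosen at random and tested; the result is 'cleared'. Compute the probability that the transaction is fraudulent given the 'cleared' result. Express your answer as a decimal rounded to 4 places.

Let H be the event that the transaction is fraudulent. P(H) = 0.028, so P(¬H) = 0.972. With E the 'cleared' result, P(E|H) = 0.16 and P(E|¬H) = 0.874.
P(E) = 0.16·0.028 + 0.874·0.972 = 0.0044800 + 0.84953 = 0.85401.
By Bayes' theorem, P(H|E) = 0.0044800 / 0.85401 = 0.0052.

P(H | E) ≈ 0.0052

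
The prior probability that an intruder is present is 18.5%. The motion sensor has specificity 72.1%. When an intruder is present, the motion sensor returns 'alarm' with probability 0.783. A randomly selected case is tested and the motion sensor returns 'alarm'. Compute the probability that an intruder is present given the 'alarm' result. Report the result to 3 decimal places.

Let H be the event that an intruder is present. P(H) = 0.185, so P(¬H) = 0.815. With E the 'alarm' result, P(E|H) = 0.783 and P(E|¬H) = 0.279.
P(E) = 0.783·0.185 + 0.279·0.815 = 0.14486 + 0.22739 = 0.37224.
By Bayes' theorem, P(H|E) = 0.14486 / 0.37224 = 0.389.

P(H | E) ≈ 0.389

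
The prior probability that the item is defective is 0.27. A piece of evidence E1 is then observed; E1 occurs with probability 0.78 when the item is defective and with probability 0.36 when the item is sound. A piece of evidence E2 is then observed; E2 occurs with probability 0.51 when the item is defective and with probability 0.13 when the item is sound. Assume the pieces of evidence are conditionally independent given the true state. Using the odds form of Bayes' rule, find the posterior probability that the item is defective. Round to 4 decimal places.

Posterior probability ≈ 0.7587

Prior odds = 0.27/(1−0.27) = 0.36986. In log-odds, ln(0.36986) = -0.99462.
Add log likelihood ratios: ln(2.1667) + ln(3.9231) = 2.1401.
Posterior log-odds = 1.1454, so posterior odds = exp(1.1454) = 3.1438. Converting, P(H|E) = 3.1438/4.1438 = 0.7587.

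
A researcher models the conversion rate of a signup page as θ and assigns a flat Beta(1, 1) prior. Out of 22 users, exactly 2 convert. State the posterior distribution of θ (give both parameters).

Posterior: Beta(3, 21)

The binomial likelihood is conjugate to the Beta prior: with 2 successes and 20 failures, the posterior is Beta(1+2, 1+20) = Beta(3, 21).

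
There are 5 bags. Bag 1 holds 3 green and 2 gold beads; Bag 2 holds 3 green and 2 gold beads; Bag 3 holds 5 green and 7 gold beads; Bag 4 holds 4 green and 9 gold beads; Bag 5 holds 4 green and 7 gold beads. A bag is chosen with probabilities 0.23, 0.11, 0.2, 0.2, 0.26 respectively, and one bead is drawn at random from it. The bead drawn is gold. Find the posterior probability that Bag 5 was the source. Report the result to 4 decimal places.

Posterior probability ≈ 0.2973

P(gold|Bag 1) = 0.4; P(gold|Bag 2) = 0.4; P(gold|Bag 3) = 0.5833; P(gold|Bag 4) = 0.6923; P(gold|Bag 5) = 0.6364.
Prior × likelihood for each source: 0.23·0.4=0.09200, 0.11·0.4=0.04400, 0.2·0.5833=0.1167, 0.2·0.6923=0.1385, 0.26·0.6364=0.1655. Summing gives P(gold) = 0.55658.
P(Bag 5 | gold) = 0.1655 / 0.55658 = 0.2973.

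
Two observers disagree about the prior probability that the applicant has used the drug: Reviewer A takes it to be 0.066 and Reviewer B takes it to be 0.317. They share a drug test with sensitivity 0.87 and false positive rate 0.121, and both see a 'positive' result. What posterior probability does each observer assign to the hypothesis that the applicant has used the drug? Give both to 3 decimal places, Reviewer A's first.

Reviewer A: 0.337; Reviewer B: 0.769

P('+'|H) = 0.87, P('+'|¬H) = 0.121.
Reviewer A: numerator 0.87·0.066 = 0.057420; evidence = 0.057420+0.121·0.934 = 0.17043; posterior = 0.337.
Reviewer B: numerator 0.87·0.317 = 0.27579; evidence = 0.27579+0.121·0.683 = 0.35843; posterior = 0.769.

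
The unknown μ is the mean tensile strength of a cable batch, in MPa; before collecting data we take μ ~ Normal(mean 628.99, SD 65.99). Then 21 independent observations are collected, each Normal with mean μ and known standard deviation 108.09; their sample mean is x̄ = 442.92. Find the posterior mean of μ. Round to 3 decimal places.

Posterior mean ≈ 463.999

Prior precision 1/τ₀² = 1/65.99² = 0.00022964; data precision n/σ² = 21/108.09² = 0.00179741.
Posterior precision = 0.00022964 + 0.00179741 = 0.00202705.
Posterior mean = (0.00022964·628.99 + 0.00179741·442.92) / 0.00202705 = 463.999.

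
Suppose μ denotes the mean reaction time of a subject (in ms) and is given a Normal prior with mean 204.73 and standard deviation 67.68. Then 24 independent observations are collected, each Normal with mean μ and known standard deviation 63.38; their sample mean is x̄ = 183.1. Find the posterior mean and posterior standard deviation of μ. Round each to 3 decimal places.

Prior precision 1/τ₀² = 1/67.68² = 0.00021831; data precision n/σ² = 24/63.38² = 0.00597457.
Posterior precision = 0.00021831 + 0.00597457 = 0.00619288, giving posterior SD = 1/√0.00619288 = 12.707.
Posterior mean = (0.00021831·204.73 + 0.00597457·183.1) / 0.00619288 = 183.863.

Posterior mean ≈ 183.863; posterior SD ≈ 12.707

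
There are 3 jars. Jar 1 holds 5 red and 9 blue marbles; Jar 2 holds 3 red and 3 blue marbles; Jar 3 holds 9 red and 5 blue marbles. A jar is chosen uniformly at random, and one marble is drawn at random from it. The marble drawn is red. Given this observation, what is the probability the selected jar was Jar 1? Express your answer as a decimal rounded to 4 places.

Tabulate prior·likelihood by source: [1] prior 0.333333, lik 0.3571, product 0.1190; [2] prior 0.333333, lik 0.5, product 0.1667; [3] prior 0.333333, lik 0.6429, product 0.2143.
Normalizing constant = 0.50000; the posterior for Jar 1 is its product over the sum, 0.1190/0.50000 = 0.2381.

Posterior probability ≈ 0.2381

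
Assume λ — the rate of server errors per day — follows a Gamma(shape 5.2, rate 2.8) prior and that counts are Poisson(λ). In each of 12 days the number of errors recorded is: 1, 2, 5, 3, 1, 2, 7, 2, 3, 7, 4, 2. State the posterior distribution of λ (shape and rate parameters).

The Poisson likelihood adds the total count to the shape and the number of exposure periods to the rate. Here ∑xᵢ = 39 and n = 12, so shape 5.2→44.2 and rate 2.8→14.8.

Posterior: Gamma(shape=44.2, rate=14.8)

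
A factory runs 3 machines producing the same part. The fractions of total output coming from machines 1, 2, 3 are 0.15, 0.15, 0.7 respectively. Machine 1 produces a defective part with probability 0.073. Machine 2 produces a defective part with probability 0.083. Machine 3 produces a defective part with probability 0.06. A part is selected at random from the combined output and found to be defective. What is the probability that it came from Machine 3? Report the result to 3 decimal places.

P(defective|M1) = 0.073; P(defective|M2) = 0.083; P(defective|M3) = 0.06.
Prior × likelihood for each source: 0.15·0.073=0.01095, 0.15·0.083=0.01245, 0.7·0.06=0.04200. Summing gives P(defective) = 0.065400.
P(Machine 3 | defective) = 0.04200 / 0.065400 = 0.642.

Posterior probability ≈ 0.642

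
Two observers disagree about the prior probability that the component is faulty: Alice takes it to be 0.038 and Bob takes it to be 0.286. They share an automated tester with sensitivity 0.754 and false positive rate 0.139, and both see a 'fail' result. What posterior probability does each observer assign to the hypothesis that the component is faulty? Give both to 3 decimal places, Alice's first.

P('+'|H) = 0.754, P('+'|¬H) = 0.139.
Alice: numerator 0.754·0.038 = 0.028652; evidence = 0.028652+0.139·0.962 = 0.16237; posterior = 0.176.
Bob: numerator 0.754·0.286 = 0.21564; evidence = 0.21564+0.139·0.714 = 0.31489; posterior = 0.685.

Alice: 0.176; Bob: 0.685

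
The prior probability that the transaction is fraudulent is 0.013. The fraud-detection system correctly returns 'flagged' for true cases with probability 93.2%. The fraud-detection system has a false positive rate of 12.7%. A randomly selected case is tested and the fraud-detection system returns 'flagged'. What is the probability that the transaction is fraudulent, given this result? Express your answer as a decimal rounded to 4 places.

Let H be the event that the transaction is fraudulent. P(H) = 0.013, so P(¬H) = 0.987. With E the 'flagged' result, P(E|H) = 0.932 and P(E|¬H) = 0.127.
P(E) = 0.932·0.013 + 0.127·0.987 = 0.012116 + 0.12535 = 0.13746.
By Bayes' theorem, P(H|E) = 0.012116 / 0.13746 = 0.0881.

P(H | E) ≈ 0.0881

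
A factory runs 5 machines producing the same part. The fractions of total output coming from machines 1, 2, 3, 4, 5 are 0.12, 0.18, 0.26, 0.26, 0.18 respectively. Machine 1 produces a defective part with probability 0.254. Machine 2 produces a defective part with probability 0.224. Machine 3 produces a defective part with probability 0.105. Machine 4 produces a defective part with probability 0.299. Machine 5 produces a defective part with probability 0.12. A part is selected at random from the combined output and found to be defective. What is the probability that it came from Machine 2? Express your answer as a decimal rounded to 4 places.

Posterior probability ≈ 0.2042

Tabulate prior·likelihood by source: [1] prior 0.12, lik 0.254, product 0.03048; [2] prior 0.18, lik 0.224, product 0.04032; [3] prior 0.26, lik 0.105, product 0.02730; [4] prior 0.26, lik 0.299, product 0.07774; [5] prior 0.18, lik 0.12, product 0.02160.
Normalizing constant = 0.19744; the posterior for Machine 2 is its product over the sum, 0.04032/0.19744 = 0.2042.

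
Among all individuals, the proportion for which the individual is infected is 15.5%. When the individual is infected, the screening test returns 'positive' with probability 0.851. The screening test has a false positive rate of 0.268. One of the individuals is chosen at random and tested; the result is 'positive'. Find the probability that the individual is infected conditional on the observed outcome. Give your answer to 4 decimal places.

P(H | E) ≈ 0.3681

Let H be the event that the individual is infected. P(H) = 0.155, so P(¬H) = 0.845. With E the 'positive' result, P(E|H) = 0.851 and P(E|¬H) = 0.268.
P(E) = 0.851·0.155 + 0.268·0.845 = 0.13190 + 0.22646 = 0.35836.
By Bayes' theorem, P(H|E) = 0.13190 / 0.35836 = 0.3681.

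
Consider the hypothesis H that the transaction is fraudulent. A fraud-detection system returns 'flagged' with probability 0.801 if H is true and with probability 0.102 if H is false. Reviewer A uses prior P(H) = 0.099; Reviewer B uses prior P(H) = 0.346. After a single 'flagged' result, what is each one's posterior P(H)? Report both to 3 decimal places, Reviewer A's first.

Reviewer A: 0.463; Reviewer B: 0.806

The likelihood ratio for a 'flagged' result is 0.801/0.102 = 7.8529.
Reviewer A: prior odds 0.099/0.901 = 0.10988; posterior odds 0.86286; posterior probability 0.463.
Reviewer B: prior odds 0.346/0.654 = 0.52905; posterior odds 4.1546; posterior probability 0.806.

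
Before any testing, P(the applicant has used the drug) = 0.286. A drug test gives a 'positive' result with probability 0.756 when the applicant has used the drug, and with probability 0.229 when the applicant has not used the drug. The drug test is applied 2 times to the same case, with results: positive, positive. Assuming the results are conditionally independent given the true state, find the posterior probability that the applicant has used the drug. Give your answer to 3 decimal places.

Let H be the event that the applicant has used the drug; start with P(H) = 0.286. P('positive'|H) = 0.756, P('positive'|¬H) = 0.229.
Update on result 1 ('positive'): P(H) ← 0.756·0.2860 / (0.756·0.2860 + 0.229·0.7140) = 0.21622/0.37972 = 0.5694.
Update on result 2 ('positive'): P(H) ← 0.756·0.5694 / (0.756·0.5694 + 0.229·0.4306) = 0.43047/0.52908 = 0.8136.

Posterior P(H) ≈ 0.814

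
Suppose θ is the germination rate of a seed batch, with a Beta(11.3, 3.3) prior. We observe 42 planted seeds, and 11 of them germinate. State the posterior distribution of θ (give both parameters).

Posterior: Beta(22.3, 34.3)

The binomial likelihood is conjugate to the Beta prior: with 11 successes and 31 failures, the posterior is Beta(11.3+11, 3.3+31) = Beta(22.3, 34.3).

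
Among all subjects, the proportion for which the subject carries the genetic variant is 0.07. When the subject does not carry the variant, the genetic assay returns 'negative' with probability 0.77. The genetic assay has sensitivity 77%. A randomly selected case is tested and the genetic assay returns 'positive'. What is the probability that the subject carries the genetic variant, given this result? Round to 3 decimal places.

P(H | E) ≈ 0.201

Let H be the event that the subject carries the genetic variant. P(H) = 0.07, so P(¬H) = 0.93. With E the 'positive' result, P(E|H) = 0.77 and P(E|¬H) = 0.23.
P(E) = 0.77·0.07 + 0.23·0.93 = 0.053900 + 0.21390 = 0.26780.
By Bayes' theorem, P(H|E) = 0.053900 / 0.26780 = 0.201.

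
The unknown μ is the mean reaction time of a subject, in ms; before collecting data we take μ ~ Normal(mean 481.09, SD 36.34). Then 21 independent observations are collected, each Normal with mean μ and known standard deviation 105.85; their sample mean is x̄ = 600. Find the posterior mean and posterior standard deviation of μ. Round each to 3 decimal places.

Posterior mean ≈ 565.783; posterior SD ≈ 19.494

Prior precision 1/τ₀² = 1/36.34² = 0.00075723; data precision n/σ² = 21/105.85² = 0.00187429.
Posterior precision = 0.00075723 + 0.00187429 = 0.00263153, giving posterior SD = 1/√0.00263153 = 19.494.
Posterior mean = (0.00075723·481.09 + 0.00187429·600) / 0.00263153 = 565.783.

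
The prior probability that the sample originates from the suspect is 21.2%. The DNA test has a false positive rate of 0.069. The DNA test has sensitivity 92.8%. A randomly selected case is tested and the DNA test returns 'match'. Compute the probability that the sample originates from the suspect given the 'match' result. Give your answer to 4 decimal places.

P(H | E) ≈ 0.7835

Write H for 'the sample originates from the suspect'. Prior odds H:¬H = 0.212/0.788 = 0.26904. For the 'match' outcome, the likelihood ratio is 0.928/0.069 = 13.449.
Posterior odds = 0.26904 × 13.449 = 3.6183, so P(H|E) = 3.6183/(1+3.6183) = 0.7835.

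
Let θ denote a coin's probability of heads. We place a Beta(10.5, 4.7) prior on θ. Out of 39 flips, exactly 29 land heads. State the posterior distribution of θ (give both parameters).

The binomial likelihood is conjugate to the Beta prior: with 29 successes and 10 failures, the posterior is Beta(10.5+29, 4.7+10) = Beta(39.5, 14.7).

Posterior: Beta(39.5, 14.7)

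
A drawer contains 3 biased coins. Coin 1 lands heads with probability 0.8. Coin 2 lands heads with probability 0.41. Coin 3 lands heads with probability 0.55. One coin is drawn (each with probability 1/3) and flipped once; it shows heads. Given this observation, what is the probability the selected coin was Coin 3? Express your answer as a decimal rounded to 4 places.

Tabulate prior·likelihood by source: [1] prior 0.333333, lik 0.8, product 0.2667; [2] prior 0.333333, lik 0.41, product 0.1367; [3] prior 0.333333, lik 0.55, product 0.1833.
Normalizing constant = 0.58667; the posterior for Coin 3 is its product over the sum, 0.1833/0.58667 = 0.3125.

Posterior probability ≈ 0.3125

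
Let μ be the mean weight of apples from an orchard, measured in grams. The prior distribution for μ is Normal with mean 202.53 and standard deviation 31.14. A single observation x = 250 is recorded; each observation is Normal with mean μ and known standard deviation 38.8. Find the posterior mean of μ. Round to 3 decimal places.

Prior precision 1/τ₀² = 1/31.14² = 0.00103125; data precision n/σ² = 1/38.8² = 0.00066426.
Posterior precision = 0.00103125 + 0.00066426 = 0.00169550.
Posterior mean = (0.00103125·202.53 + 0.00066426·250) / 0.00169550 = 221.128.

Posterior mean ≈ 221.128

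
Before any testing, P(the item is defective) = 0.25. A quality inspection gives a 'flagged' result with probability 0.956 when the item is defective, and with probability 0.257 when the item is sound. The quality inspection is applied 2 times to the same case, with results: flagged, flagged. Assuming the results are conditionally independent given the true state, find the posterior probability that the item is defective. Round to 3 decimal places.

Posterior P(H) ≈ 0.822

Let H be the event that the item is defective; start with P(H) = 0.25. P('flagged'|H) = 0.956, P('flagged'|¬H) = 0.257.
Update on result 1 ('flagged'): P(H) ← 0.956·0.2500 / (0.956·0.2500 + 0.257·0.7500) = 0.23900/0.43175 = 0.5536.
Update on result 2 ('flagged'): P(H) ← 0.956·0.5536 / (0.956·0.5536 + 0.257·0.4464) = 0.52920/0.64394 = 0.8218.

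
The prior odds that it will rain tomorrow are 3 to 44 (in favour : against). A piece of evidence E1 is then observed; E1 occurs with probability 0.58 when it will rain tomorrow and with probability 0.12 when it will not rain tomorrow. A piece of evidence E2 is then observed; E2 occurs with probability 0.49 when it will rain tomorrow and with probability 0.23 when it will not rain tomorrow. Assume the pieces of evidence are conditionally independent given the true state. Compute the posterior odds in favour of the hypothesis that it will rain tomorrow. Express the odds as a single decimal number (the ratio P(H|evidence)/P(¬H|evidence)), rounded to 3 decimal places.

Posterior odds ≈ 0.702

Prior odds = 3/44 = 0.068182.
Likelihood ratio for E1 = 0.58/0.12 = 4.8333.
Likelihood ratio for E2 = 0.49/0.23 = 2.1304.
Posterior odds = prior odds × LR₁ × LR₂ = 0.70208.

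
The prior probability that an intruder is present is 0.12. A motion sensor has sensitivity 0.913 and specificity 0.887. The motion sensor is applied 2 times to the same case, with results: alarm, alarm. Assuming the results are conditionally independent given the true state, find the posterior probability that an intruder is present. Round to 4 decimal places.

Let H be the event that an intruder is present; start with P(H) = 0.12. P('alarm'|H) = 0.913, P('alarm'|¬H) = 0.113.
Update on result 1 ('alarm'): P(H) ← 0.913·0.1200 / (0.913·0.1200 + 0.113·0.8800) = 0.10956/0.20900 = 0.5242.
Update on result 2 ('alarm'): P(H) ← 0.913·0.5242 / (0.913·0.5242 + 0.113·0.4758) = 0.47860/0.53237 = 0.8990.

Posterior P(H) ≈ 0.8990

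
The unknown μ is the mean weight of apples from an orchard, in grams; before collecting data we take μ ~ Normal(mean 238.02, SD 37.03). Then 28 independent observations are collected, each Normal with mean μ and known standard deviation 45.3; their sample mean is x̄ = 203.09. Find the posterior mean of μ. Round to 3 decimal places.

With known σ, the Normal prior is conjugate. Weight on the data is w = (n/σ²)/(n/σ² + 1/τ₀²) = 0.0136446/(0.0136446+0.00072928) = 0.94926.
Posterior mean = w·x̄ + (1−w)·μ₀ = 0.94926·203.09 + 0.050736·238.02 = 204.862.

Posterior mean ≈ 204.862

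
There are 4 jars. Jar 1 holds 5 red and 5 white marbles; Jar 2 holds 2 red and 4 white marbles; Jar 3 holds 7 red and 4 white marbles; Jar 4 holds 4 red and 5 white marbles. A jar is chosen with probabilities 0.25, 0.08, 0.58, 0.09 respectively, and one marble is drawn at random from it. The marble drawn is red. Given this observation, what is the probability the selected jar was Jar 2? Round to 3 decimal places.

Posterior probability ≈ 0.048

Tabulate prior·likelihood by source: [1] prior 0.25, lik 0.5, product 0.1250; [2] prior 0.08, lik 0.3333, product 0.02667; [3] prior 0.58, lik 0.6364, product 0.3691; [4] prior 0.09, lik 0.4444, product 0.04000.
Normalizing constant = 0.56076; the posterior for Jar 2 is its product over the sum, 0.02667/0.56076 = 0.048.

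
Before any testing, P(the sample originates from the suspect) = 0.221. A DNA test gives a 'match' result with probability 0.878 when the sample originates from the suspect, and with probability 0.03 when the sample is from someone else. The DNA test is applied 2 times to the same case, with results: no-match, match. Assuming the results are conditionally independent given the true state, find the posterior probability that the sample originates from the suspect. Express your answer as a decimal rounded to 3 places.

Let H be the event that the sample originates from the suspect; start with P(H) = 0.221. P('match'|H) = 0.878, P('match'|¬H) = 0.03.
Update on result 1 ('no-match'): P(H) ← 0.122·0.2210 / (0.122·0.2210 + 0.97·0.7790) = 0.026962/0.78259 = 0.0345.
Update on result 2 ('match'): P(H) ← 0.878·0.0345 / (0.878·0.0345 + 0.03·0.9655) = 0.030249/0.059215 = 0.5108.

Posterior P(H) ≈ 0.511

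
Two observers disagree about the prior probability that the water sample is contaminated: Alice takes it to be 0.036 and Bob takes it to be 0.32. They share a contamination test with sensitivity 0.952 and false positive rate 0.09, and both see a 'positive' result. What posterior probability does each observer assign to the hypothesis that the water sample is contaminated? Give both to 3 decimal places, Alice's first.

P('+'|H) = 0.952, P('+'|¬H) = 0.09.
Alice: numerator 0.952·0.036 = 0.034272; evidence = 0.034272+0.09·0.964 = 0.12103; posterior = 0.283.
Bob: numerator 0.952·0.32 = 0.30464; evidence = 0.30464+0.09·0.68 = 0.36584; posterior = 0.833.

Alice: 0.283; Bob: 0.833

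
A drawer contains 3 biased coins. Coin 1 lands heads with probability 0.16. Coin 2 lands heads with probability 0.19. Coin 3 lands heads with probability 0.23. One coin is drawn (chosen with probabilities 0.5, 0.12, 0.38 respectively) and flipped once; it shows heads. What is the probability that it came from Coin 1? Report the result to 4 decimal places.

Posterior probability ≈ 0.4206

Tabulate prior·likelihood by source: [1] prior 0.5, lik 0.16, product 0.08000; [2] prior 0.12, lik 0.19, product 0.02280; [3] prior 0.38, lik 0.23, product 0.08740.
Normalizing constant = 0.19020; the posterior for Coin 1 is its product over the sum, 0.08000/0.19020 = 0.4206.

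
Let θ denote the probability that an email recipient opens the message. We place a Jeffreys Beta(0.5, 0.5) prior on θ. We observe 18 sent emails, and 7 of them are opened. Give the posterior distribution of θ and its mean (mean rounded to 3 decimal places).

The binomial likelihood is conjugate to the Beta prior: with 7 successes and 11 failures, the posterior is Beta(0.5+7, 0.5+11) = Beta(7.5, 11.5).
E[θ | data] = 7.5/(7.5+11.5) = 0.395.

Posterior: Beta(7.5, 11.5); mean ≈ 0.395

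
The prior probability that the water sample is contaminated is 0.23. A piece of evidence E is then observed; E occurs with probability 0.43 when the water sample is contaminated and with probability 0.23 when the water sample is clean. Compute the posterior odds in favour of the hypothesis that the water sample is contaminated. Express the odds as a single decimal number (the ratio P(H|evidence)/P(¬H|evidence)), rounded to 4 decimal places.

Posterior odds ≈ 0.5584

Prior odds = 0.23/(1−0.23) = 0.29870. In log-odds, ln(0.29870) = -1.2083.
Add log likelihood ratio: ln(1.8696) = 0.62571.
Posterior log-odds = -0.58261, so posterior odds = exp(-0.58261) = 0.55844.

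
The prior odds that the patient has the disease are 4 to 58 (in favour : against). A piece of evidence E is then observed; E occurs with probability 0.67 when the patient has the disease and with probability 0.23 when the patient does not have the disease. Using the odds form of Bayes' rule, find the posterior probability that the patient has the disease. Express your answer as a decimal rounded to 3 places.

Posterior probability ≈ 0.167

Prior odds = 4/58 = 0.068966. In log-odds, ln(0.068966) = -2.6741.
Add log likelihood ratio: ln(2.9130) = 1.0692.
Posterior log-odds = -1.6050, so posterior odds = exp(-1.6050) = 0.20090. Converting, P(H|E) = 0.20090/1.2009 = 0.167.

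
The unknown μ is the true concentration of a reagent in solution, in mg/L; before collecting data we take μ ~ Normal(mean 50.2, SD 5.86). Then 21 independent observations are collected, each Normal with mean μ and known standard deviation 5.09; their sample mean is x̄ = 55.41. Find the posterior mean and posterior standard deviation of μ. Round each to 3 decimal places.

Posterior mean ≈ 55.229; posterior SD ≈ 1.091

With known σ, the Normal prior is conjugate. Weight on the data is w = (n/σ²)/(n/σ² + 1/τ₀²) = 0.810557/(0.810557+0.0291209) = 0.96532.
Posterior mean = w·x̄ + (1−w)·μ₀ = 0.96532·55.41 + 0.034681·50.2 = 55.229. Posterior variance = 1/(0.810557+0.0291209) = 1.19093, so SD = 1.091.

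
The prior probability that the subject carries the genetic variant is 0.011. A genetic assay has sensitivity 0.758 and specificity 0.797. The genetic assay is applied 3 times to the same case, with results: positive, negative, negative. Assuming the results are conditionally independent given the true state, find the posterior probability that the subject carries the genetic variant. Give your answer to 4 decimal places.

Posterior P(H) ≈ 0.0038

With H the event that the subject carries the genetic variant, the joint likelihood of the observed sequence is P(data|H) = 0.758·0.242·0.242 = 0.044392 and P(data|¬H) = 0.203·0.797·0.797 = 0.12895.
Bayes: P(H|data) = 0.011·0.044392 / (0.011·0.044392 + 0.989·0.12895) = 0.00048831/0.12802 = 0.0038.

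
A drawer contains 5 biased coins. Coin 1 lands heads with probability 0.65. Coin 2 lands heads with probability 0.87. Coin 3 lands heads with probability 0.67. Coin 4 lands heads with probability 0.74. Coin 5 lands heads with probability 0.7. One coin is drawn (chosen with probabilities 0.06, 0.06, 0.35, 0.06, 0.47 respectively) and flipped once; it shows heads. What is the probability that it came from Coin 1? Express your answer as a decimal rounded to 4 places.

Posterior probability ≈ 0.0558

Tabulate prior·likelihood by source: [1] prior 0.06, lik 0.65, product 0.03900; [2] prior 0.06, lik 0.87, product 0.05220; [3] prior 0.35, lik 0.67, product 0.2345; [4] prior 0.06, lik 0.74, product 0.04440; [5] prior 0.47, lik 0.7, product 0.3290.
Normalizing constant = 0.69910; the posterior for Coin 1 is its product over the sum, 0.03900/0.69910 = 0.0558.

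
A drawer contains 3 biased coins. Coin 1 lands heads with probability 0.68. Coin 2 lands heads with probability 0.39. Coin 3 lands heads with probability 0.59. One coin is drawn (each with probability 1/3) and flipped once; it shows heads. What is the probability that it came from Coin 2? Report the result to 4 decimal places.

Posterior probability ≈ 0.2349

P(heads|C1) = 0.68; P(heads|C2) = 0.39; P(heads|C3) = 0.59.
Prior × likelihood for each source: 0.333333·0.68=0.2267, 0.333333·0.39=0.1300, 0.333333·0.59=0.1967. Summing gives P(heads) = 0.55333.
P(Coin 2 | heads) = 0.1300 / 0.55333 = 0.2349.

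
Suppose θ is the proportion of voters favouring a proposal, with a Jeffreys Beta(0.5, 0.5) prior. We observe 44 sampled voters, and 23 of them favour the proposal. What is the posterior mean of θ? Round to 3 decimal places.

Posterior mean ≈ 0.522

The binomial likelihood is conjugate to the Beta prior: with 23 successes and 21 failures, the posterior is Beta(0.5+23, 0.5+21) = Beta(23.5, 21.5).
E[θ | data] = 23.5/(23.5+21.5) = 0.522.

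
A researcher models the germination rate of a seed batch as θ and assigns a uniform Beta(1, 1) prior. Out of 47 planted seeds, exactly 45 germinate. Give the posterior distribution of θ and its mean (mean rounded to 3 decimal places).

Posterior: Beta(46, 3); mean ≈ 0.939

Observing 45 successes and 2 failures updates Beta(1, 1) by adding the success and failure counts to the two shape parameters: α = 1+45 = 46, β = 1+2 = 3.
E[θ | data] = 46/(46+3) = 0.939.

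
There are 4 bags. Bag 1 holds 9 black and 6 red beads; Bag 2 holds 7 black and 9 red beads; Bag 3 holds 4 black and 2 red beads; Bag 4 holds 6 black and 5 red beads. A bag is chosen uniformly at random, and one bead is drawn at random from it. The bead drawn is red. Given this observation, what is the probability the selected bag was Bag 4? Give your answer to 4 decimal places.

Tabulate prior·likelihood by source: [1] prior 0.25, lik 0.4, product 0.1000; [2] prior 0.25, lik 0.5625, product 0.1406; [3] prior 0.25, lik 0.3333, product 0.08333; [4] prior 0.25, lik 0.4545, product 0.1136.
Normalizing constant = 0.43759; the posterior for Bag 4 is its product over the sum, 0.1136/0.43759 = 0.2597.

Posterior probability ≈ 0.2597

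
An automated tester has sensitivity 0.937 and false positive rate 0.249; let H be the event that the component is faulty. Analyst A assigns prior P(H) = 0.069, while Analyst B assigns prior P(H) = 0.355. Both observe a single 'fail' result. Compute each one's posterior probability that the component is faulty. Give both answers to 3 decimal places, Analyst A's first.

Analyst A: 0.218; Analyst B: 0.674

The likelihood ratio for a 'fail' result is 0.937/0.249 = 3.7631.
Analyst A: prior odds 0.069/0.931 = 0.074114; posterior odds 0.27889; posterior probability 0.218.
Analyst B: prior odds 0.355/0.645 = 0.55039; posterior odds 2.0711; posterior probability 0.674.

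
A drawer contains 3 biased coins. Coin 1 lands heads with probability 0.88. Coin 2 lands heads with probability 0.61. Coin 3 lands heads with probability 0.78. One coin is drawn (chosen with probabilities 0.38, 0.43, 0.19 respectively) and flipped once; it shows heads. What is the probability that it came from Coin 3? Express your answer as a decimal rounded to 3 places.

Posterior probability ≈ 0.199

Tabulate prior·likelihood by source: [1] prior 0.38, lik 0.88, product 0.3344; [2] prior 0.43, lik 0.61, product 0.2623; [3] prior 0.19, lik 0.78, product 0.1482.
Normalizing constant = 0.74490; the posterior for Coin 3 is its product over the sum, 0.1482/0.74490 = 0.199.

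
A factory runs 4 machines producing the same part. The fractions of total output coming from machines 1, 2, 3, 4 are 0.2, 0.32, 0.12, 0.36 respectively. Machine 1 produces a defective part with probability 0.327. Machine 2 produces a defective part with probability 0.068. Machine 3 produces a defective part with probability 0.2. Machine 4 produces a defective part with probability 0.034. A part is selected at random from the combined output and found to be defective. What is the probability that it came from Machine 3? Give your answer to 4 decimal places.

Posterior probability ≈ 0.1945

Tabulate prior·likelihood by source: [1] prior 0.2, lik 0.327, product 0.06540; [2] prior 0.32, lik 0.068, product 0.02176; [3] prior 0.12, lik 0.2, product 0.02400; [4] prior 0.36, lik 0.034, product 0.01224.
Normalizing constant = 0.12340; the posterior for Machine 3 is its product over the sum, 0.02400/0.12340 = 0.1945.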